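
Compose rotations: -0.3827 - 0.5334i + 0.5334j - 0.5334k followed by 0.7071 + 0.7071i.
0.1066 - 0.6478i + 0.7543j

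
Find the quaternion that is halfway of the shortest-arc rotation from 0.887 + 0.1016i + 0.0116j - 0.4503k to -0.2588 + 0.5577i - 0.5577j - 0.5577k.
0.4291 + 0.4503i - 0.373j - 0.6885k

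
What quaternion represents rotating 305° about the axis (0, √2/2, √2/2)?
-0.887 + 0.3265j + 0.3265k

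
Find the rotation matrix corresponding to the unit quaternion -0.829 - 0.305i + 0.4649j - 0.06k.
[[0.5605, -0.3831, -0.7342], [-0.1841, 0.8067, -0.5615], [0.8074, 0.4499, 0.3817]]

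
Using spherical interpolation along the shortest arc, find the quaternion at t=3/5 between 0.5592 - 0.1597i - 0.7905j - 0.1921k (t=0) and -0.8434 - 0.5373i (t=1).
0.8667 + 0.299i - 0.388j - 0.0943k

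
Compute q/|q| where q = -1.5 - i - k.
-0.7276 - 0.4851i - 0.4851k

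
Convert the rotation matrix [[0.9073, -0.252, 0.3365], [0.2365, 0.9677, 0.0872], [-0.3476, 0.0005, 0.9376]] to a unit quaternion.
0.9763 - 0.0222i + 0.1752j + 0.1251k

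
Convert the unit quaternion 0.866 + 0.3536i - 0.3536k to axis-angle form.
axis = (√2/2, 0, -√2/2), θ = π/3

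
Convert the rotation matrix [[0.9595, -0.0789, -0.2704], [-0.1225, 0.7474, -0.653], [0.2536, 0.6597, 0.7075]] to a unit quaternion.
0.9239 + 0.3552i - 0.1418j - 0.0118k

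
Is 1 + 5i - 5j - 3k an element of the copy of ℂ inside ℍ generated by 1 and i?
No. The quaternion 1 + 5i - 5j - 3k has j-coefficient y = -5 and k-coefficient z = -3, not both zero, so it does not lie in the complex subalgebra spanned by 1 and i.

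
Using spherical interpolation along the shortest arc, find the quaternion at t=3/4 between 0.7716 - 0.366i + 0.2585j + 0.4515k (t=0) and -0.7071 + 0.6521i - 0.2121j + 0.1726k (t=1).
0.7593 - 0.6067i + 0.2351j - 0.0122k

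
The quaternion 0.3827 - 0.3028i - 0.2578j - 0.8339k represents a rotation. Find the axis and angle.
axis = (-0.3278, -0.279, -0.9026), θ = 3π/4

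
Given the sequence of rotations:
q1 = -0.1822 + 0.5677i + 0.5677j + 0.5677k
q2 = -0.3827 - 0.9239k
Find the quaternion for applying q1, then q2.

q2 · q1 = 0.5942 + 0.3072i - 0.7418j - 0.0489k
0.5942 + 0.3072i - 0.7418j - 0.0489k


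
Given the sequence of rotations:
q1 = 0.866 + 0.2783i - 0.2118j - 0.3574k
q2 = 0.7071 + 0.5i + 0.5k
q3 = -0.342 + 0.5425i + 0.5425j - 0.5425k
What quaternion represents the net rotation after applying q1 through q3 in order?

q2 · q1 = 0.6519 + 0.7357i + 0.1681j + 0.0744k
q3 · q2 · q1 = -0.6729 + 0.2336i - 0.1433j - 0.687k
-0.6729 + 0.2336i - 0.1433j - 0.687k


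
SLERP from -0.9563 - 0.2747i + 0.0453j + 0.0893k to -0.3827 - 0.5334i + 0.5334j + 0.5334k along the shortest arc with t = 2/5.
-0.8083 - 0.4251i + 0.273j + 0.3022k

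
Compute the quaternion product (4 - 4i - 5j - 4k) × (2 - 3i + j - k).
-3 - 11i + 2j - 31k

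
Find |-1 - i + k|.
√3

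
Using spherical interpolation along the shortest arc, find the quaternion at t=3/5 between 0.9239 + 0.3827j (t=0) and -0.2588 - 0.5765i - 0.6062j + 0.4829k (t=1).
0.6158 + 0.3946i + 0.5966j - 0.3305k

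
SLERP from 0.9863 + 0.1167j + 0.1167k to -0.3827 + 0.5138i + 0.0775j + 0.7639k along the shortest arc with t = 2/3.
0.7292 - 0.405i - 0.0105j - 0.5515k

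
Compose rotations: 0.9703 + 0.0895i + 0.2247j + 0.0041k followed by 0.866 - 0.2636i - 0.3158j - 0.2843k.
0.936 - 0.1157i - 0.1362j - 0.3033k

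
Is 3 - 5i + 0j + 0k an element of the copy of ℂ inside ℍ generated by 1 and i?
Yes. The quaternion 3 - 5i has j- and k-coefficients y = z = 0, so it lies in the complex subalgebra spanned by 1 and i.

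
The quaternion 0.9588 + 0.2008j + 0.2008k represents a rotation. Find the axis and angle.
axis = (0, √2/2, √2/2), θ = 33°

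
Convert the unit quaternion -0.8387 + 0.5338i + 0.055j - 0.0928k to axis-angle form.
axis = (0.9802, 0.101, -0.1704), θ = 294°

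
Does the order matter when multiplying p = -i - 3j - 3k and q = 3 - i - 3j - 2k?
Yes: pq = -16 - 6i - 8j - 9k ≠ -16 - 10j - 9k = qp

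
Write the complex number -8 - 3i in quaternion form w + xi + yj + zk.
-8 - 3i + 0j + 0k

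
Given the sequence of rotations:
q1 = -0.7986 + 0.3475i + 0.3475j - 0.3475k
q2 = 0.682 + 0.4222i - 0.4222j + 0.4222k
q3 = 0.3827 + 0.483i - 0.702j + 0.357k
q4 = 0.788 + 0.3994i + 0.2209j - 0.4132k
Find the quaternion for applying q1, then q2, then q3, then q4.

q2 · q1 = -0.3979 - 0.1002i + 0.8676j - 0.2807k
q3 · q2 · q1 = 0.6054 - 0.3432i + 0.7112j + 0.0992k
q4 · q3 · q2 · q1 = 0.498 + 0.2871i + 0.7963j + 0.1879k
0.498 + 0.2871i + 0.7963j + 0.1879k


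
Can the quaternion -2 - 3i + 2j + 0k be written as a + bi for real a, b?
No. The quaternion -2 - 3i + 2j has j-coefficient y = 2 and k-coefficient z = 0, not both zero, so it does not lie in the complex subalgebra spanned by 1 and i.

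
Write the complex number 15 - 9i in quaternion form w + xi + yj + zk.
15 - 9i + 0j + 0k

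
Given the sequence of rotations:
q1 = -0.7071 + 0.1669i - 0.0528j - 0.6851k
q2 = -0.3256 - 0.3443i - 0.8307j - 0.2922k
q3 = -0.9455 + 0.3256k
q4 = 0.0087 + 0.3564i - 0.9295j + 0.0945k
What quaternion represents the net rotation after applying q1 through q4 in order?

q2 · q1 = 0.0436 + 0.7428i + 0.3199j + 0.5865k
q3 · q2 · q1 = -0.2322 - 0.8065i - 0.0606j - 0.5403k
q4 · q3 · q2 · q1 = 0.2801 + 0.4182i + 0.3317j - 0.7979k
0.2801 + 0.4182i + 0.3317j - 0.7979k


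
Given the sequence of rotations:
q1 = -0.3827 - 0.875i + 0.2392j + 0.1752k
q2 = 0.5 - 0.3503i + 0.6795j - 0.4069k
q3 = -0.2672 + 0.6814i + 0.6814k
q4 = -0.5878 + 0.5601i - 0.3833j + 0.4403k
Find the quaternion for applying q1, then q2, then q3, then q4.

q2 · q1 = -0.5891 - 0.0871i + 0.277j + 0.7541k
q3 · q2 · q1 = -0.2971 - 0.5669i - 0.6472j - 0.4142k
q4 · q3 · q2 · q1 = 0.4265 + 0.6105i + 0.4767j - 0.4671k
0.4265 + 0.6105i + 0.4767j - 0.4671k


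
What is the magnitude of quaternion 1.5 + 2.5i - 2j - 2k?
4.062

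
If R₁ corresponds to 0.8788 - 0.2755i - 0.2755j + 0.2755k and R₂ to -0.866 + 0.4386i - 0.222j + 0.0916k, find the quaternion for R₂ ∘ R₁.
-0.7266 + 0.5881i - 0.1026j - 0.3401k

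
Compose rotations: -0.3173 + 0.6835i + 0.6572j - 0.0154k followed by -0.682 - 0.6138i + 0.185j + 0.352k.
0.5198 - 0.5056i - 0.2758j - 0.631k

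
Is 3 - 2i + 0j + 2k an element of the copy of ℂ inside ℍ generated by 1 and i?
No. The quaternion 3 - 2i + 2k has j-coefficient y = 0 and k-coefficient z = 2, not both zero, so it does not lie in the complex subalgebra spanned by 1 and i.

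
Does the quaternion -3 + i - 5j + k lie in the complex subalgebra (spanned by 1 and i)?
No. The quaternion -3 + i - 5j + k has j-coefficient y = -5 and k-coefficient z = 1, not both zero, so it does not lie in the complex subalgebra spanned by 1 and i.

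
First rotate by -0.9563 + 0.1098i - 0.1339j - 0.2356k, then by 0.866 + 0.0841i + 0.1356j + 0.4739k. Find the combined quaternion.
-0.7076 + 0.0462i - 0.1738j - 0.6834k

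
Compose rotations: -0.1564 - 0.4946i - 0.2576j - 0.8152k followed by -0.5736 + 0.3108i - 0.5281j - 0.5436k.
-0.3357 + 0.5256i + 0.7526j + 0.2114k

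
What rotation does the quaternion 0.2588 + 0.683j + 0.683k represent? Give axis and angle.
axis = (0, √2/2, √2/2), θ = 5π/6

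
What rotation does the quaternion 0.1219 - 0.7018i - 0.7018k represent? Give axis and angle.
axis = (-√2/2, 0, -√2/2), θ = 166°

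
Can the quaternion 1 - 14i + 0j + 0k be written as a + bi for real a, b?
Yes. The quaternion 1 - 14i has j- and k-coefficients y = z = 0, so it lies in the complex subalgebra spanned by 1 and i.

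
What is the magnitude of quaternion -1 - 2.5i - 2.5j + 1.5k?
3.969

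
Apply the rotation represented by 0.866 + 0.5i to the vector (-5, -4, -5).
(-5, 2.33, -5.964)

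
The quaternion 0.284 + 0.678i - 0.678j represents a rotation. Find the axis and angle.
axis = (√2/2, -√2/2, 0), θ = 147°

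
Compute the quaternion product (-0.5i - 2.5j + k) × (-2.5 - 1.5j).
-3.75 + 2.75i + 6.25j - 1.75k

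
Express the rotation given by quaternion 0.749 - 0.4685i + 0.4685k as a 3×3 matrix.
[[0.561, -0.7018, -0.439], [0.7018, 0.122, 0.7018], [-0.439, -0.7018, 0.561]]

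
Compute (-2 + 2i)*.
-2 - 2i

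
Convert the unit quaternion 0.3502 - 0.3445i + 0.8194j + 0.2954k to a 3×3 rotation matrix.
[[-0.5174, -0.7715, 0.3704], [-0.3577, 0.5881, 0.7254], [-0.7774, 0.2428, -0.5802]]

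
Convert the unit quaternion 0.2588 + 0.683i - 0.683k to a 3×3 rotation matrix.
[[0.067, 0.3535, -0.933], [-0.3535, -0.866, -0.3535], [-0.933, 0.3535, 0.067]]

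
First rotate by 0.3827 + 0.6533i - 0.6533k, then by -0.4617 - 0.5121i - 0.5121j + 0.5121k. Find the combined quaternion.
0.4924 - 0.1631i - 0.196j + 0.8322k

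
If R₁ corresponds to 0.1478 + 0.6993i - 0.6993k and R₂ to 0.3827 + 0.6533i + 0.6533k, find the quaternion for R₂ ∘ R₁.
0.0566 + 0.3642i + 0.9137j - 0.1711k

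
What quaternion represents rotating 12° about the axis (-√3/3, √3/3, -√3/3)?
0.9945 - 0.0603i + 0.0603j - 0.0603k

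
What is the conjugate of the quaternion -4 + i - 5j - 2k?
-4 - i + 5j + 2k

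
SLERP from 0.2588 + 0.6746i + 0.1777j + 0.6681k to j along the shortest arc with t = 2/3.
0.1177 + 0.3068i + 0.8942j + 0.3039k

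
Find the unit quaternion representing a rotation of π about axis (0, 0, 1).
k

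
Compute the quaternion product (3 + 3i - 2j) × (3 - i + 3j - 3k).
18 + 12i + 12j - 2k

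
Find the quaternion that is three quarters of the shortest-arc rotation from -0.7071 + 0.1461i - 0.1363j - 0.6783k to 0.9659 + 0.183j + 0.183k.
-0.93 + 0.0386i - 0.1768j - 0.3199k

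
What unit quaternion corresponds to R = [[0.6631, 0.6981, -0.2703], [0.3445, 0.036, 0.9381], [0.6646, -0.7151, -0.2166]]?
0.6088 - 0.6789i - 0.3839j - 0.1452k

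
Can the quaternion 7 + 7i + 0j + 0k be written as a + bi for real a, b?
Yes. The quaternion 7 + 7i has j- and k-coefficients y = z = 0, so it lies in the complex subalgebra spanned by 1 and i.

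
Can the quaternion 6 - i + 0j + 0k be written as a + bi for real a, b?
Yes. The quaternion 6 - i has j- and k-coefficients y = z = 0, so it lies in the complex subalgebra spanned by 1 and i.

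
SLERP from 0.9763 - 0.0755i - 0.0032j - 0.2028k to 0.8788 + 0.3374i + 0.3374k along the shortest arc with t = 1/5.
0.9955 + 0.0108i - 0.0026j - 0.0941k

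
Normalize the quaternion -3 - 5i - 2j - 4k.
-0.4082 - 0.6804i - 0.2722j - 0.5443k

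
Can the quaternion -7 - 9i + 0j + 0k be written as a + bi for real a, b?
Yes. The quaternion -7 - 9i has j- and k-coefficients y = z = 0, so it lies in the complex subalgebra spanned by 1 and i.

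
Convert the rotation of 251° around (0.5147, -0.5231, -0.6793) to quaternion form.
-0.5807 + 0.419i - 0.4259j - 0.553k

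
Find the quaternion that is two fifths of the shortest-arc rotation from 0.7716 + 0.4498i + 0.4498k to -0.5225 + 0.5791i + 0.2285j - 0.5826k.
0.7932 + 0.032i - 0.1113j + 0.5978k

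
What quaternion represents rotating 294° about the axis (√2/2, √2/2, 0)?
-0.8387 + 0.3851i + 0.3851j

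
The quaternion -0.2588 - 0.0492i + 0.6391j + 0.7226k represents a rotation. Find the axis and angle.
axis = (-0.0509, 0.6616, 0.7481), θ = 7π/6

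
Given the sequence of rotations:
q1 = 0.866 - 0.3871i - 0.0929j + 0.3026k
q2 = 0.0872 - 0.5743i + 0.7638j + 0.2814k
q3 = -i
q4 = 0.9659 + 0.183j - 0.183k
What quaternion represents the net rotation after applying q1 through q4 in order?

q2 · q1 = -0.161 - 0.2738i + 0.7182j + 0.6191k
q3 · q2 · q1 = -0.2738 + 0.161i + 0.6191j - 0.7182k
q4 · q3 · q2 · q1 = -0.5092 + 0.1374i + 0.5184j - 0.6731k
-0.5092 + 0.1374i + 0.5184j - 0.6731k


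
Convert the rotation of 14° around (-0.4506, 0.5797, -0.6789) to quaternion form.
0.9925 - 0.0549i + 0.0706j - 0.0827k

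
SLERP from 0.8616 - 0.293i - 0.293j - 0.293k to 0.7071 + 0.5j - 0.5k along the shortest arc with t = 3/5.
0.8548 - 0.1323i + 0.1969j - 0.4616k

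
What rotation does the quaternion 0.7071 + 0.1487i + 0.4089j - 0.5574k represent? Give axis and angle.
axis = (0.2103, 0.5783, -0.7883), θ = π/2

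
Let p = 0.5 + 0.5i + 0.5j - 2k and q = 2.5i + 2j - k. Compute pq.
-4.25 + 4.75i - 3.5j - 0.75k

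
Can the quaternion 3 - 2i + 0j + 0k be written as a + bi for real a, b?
Yes. The quaternion 3 - 2i has j- and k-coefficients y = z = 0, so it lies in the complex subalgebra spanned by 1 and i.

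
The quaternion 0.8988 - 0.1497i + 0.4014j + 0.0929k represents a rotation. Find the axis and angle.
axis = (-0.3415, 0.9157, 0.2119), θ = 52°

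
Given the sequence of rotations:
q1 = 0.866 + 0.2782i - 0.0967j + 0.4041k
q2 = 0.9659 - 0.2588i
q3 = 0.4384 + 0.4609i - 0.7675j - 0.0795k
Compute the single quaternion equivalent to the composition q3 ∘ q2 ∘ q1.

q2 · q1 = 0.9085 + 0.0446i + 0.0112j + 0.4153k
q3 · q2 · q1 = 0.4193 + 0.1204i - 0.8873j + 0.1492k
0.4193 + 0.1204i - 0.8873j + 0.1492k


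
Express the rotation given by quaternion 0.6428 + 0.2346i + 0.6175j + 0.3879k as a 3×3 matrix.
[[-0.0635, -0.209, 0.9759], [0.7884, 0.589, 0.1775], [-0.6119, 0.7807, 0.1273]]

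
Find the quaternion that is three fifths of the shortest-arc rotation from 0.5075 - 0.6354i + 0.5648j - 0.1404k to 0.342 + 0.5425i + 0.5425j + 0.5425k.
0.5589 + 0.0662i + 0.7497j + 0.3481k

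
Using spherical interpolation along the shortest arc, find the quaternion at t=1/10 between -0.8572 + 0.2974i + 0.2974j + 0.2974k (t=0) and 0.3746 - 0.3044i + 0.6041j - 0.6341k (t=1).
-0.8534 + 0.3179i + 0.2043j + 0.3591k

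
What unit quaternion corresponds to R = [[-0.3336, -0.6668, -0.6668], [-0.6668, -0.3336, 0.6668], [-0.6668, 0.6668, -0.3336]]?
-0.5774i + 0.5774j + 0.5774k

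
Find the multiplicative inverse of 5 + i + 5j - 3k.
0.0833 - 0.0167i - 0.0833j + 0.05k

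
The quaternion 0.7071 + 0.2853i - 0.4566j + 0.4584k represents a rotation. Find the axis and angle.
axis = (0.4035, -0.6457, 0.6483), θ = π/2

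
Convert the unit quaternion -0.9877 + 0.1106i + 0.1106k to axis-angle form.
axis = (√2/2, 0, √2/2), θ = 342°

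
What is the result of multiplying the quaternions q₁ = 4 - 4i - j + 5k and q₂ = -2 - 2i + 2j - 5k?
11 - 5i - 20j - 40k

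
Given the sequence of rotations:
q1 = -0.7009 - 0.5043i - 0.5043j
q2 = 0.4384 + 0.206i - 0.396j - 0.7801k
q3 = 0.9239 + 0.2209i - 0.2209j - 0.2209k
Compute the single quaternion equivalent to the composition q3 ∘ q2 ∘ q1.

q2 · q1 = -0.4031 - 0.7589i + 0.4499j + 0.2432k
q3 · q2 · q1 = -0.0517 - 0.7445i + 0.6186j + 0.2455k
-0.0517 - 0.7445i + 0.6186j + 0.2455k


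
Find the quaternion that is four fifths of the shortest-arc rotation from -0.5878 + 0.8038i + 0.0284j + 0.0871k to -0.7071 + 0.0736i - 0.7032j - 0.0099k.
-0.7554 + 0.2604i - 0.6012j + 0.0128k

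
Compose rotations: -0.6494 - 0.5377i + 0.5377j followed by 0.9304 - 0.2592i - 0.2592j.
-0.6042 - 0.332i + 0.6686j - 0.2787k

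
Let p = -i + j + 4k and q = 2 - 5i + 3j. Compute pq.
-8 - 14i - 18j + 10k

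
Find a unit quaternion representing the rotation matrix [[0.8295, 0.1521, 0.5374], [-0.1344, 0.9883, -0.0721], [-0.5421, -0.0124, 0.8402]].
0.9563 + 0.0156i + 0.2822j - 0.0749k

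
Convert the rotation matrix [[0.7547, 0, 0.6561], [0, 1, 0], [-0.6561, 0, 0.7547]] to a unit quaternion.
0.9367 + 0.3502j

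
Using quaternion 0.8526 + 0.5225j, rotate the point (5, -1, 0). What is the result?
(2.27, -1, -4.455)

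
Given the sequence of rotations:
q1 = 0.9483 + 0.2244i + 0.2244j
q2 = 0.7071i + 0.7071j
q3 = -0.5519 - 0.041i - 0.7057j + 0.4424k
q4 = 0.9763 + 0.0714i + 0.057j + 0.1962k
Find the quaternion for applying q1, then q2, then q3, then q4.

q2 · q1 = -0.3173 + 0.6705i + 0.6705j
q3 · q2 · q1 = 0.6758 - 0.6537i + 0.1505j + 0.3053k
q4 · q3 · q2 · q1 = 0.638 - 0.6021i + 0.0354j + 0.4787k
0.638 - 0.6021i + 0.0354j + 0.4787k


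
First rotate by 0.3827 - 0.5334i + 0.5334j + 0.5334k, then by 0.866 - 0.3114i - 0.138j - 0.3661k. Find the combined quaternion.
0.4342 - 0.4594i + 0.7705j + 0.0821k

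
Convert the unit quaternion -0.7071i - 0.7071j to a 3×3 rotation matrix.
[[0, 1, 0], [1, 0, 0], [0, 0, -1]]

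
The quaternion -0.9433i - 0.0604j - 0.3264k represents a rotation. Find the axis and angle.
axis = (-0.9433, -0.0604, -0.3264), θ = π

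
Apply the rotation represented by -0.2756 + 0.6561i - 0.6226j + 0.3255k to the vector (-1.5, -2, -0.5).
(0.871, 1.662, 1.726)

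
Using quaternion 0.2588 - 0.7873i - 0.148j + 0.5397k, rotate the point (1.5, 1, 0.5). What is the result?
(0.051, 0.07, -1.869)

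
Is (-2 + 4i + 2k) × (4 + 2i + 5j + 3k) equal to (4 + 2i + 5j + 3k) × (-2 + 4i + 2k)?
No: pq = -22 + 2i - 18j + 22k ≠ -22 + 22i - 2j - 18k = qp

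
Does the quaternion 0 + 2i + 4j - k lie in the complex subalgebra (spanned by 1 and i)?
No. The quaternion 2i + 4j - k has j-coefficient y = 4 and k-coefficient z = -1, not both zero, so it does not lie in the complex subalgebra spanned by 1 and i.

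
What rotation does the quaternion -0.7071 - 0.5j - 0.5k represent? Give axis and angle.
axis = (0, -√2/2, -√2/2), θ = 3π/2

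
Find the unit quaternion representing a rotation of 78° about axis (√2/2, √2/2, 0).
0.7771 + 0.445i + 0.445j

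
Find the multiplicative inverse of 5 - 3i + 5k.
0.0847 + 0.0508i - 0.0847k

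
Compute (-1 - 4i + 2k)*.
-1 + 4i - 2k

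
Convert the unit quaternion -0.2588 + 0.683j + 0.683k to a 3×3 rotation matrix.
[[-0.866, 0.3535, -0.3535], [-0.3535, 0.067, 0.933], [0.3535, 0.933, 0.067]]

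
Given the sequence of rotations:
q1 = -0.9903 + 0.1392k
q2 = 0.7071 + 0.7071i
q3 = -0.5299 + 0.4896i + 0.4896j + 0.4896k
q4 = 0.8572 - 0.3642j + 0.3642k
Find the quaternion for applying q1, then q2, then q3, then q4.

q2 · q1 = -0.7002 - 0.7002i - 0.0984j + 0.0984k
q3 · q2 · q1 = 0.7139 + 0.1246i - 0.6817j - 0.1003k
q4 · q3 · q2 · q1 = 0.4002 + 0.3916i - 0.799j + 0.2194k
0.4002 + 0.3916i - 0.799j + 0.2194k


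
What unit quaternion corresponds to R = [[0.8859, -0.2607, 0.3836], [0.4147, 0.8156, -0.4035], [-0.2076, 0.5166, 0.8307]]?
0.9397 + 0.2448i + 0.1573j + 0.1797k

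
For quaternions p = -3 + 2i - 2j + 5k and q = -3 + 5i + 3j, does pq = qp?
No: pq = 5 - 36i + 22j + k ≠ 5 - 6i - 28j - 31k = qp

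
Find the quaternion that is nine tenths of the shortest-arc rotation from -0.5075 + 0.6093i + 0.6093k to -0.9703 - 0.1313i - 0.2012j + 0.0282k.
-0.9754 - 0.0476i - 0.1892j + 0.1024k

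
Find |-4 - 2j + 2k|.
√24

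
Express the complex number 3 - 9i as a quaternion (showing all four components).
3 - 9i + 0j + 0k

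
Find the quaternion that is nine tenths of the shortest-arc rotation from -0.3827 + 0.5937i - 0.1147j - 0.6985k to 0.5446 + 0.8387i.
0.4683 + 0.8786i - 0.0153j - 0.0929k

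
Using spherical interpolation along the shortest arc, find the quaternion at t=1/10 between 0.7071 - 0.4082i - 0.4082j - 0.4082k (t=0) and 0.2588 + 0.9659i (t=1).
0.6441 - 0.5263i - 0.3925j - 0.3925k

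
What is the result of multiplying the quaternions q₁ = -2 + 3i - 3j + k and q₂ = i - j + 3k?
-9 - 10i - 6j - 6k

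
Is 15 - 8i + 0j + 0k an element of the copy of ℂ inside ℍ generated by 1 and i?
Yes. The quaternion 15 - 8i has j- and k-coefficients y = z = 0, so it lies in the complex subalgebra spanned by 1 and i.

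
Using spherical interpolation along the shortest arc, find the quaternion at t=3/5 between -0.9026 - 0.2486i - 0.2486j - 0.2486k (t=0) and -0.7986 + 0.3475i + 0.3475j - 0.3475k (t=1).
-0.9265 + 0.116i + 0.116j - 0.3386k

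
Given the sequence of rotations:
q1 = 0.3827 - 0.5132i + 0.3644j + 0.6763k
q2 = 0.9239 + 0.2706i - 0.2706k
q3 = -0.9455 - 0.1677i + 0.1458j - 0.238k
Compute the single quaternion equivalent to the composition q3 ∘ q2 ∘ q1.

q2 · q1 = 0.6755 - 0.272i + 0.2925j + 0.6199k
q3 · q2 · q1 = -0.5794 + 0.3039i - 0.0094j - 0.7563k
-0.5794 + 0.3039i - 0.0094j - 0.7563k


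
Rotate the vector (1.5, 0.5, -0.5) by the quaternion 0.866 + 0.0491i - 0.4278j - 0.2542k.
(1.339, -0.357, 0.911)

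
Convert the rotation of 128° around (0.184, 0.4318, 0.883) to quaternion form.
0.4384 + 0.1654i + 0.3881j + 0.7936k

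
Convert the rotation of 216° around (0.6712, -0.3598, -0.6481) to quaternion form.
-0.309 + 0.6383i - 0.3422j - 0.6164k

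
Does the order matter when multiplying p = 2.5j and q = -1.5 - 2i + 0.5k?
Yes: pq = 1.25i - 3.75j + 5k ≠ -1.25i - 3.75j - 5k = qp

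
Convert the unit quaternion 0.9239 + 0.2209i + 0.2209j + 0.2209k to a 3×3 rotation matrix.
[[0.8048, -0.3106, 0.5058], [0.5058, 0.8048, -0.3106], [-0.3106, 0.5058, 0.8048]]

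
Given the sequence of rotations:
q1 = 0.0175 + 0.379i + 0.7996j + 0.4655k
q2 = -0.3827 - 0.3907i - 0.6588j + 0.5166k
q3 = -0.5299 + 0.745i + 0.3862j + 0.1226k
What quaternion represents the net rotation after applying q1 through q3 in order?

q2 · q1 = 0.4277 - 0.8716i + 0.0601j - 0.2318k
q3 · q2 · q1 = 0.4279 + 0.6836i + 0.1992j + 0.5567k
0.4279 + 0.6836i + 0.1992j + 0.5567k


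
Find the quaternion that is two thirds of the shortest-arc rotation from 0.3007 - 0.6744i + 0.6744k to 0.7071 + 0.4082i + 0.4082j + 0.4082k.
0.7033 + 0.0268i + 0.3284j + 0.6299k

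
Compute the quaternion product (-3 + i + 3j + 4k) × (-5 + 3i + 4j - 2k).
8 - 36i - 13j - 19k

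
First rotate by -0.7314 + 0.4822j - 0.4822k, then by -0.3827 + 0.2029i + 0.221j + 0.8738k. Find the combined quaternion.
0.5947 - 0.6763i - 0.2483j - 0.3567k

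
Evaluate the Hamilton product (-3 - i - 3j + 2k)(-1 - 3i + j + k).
1 + 5i - 5j - 15k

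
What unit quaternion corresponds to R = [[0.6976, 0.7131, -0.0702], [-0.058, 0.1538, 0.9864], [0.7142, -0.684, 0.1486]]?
0.7071 - 0.5906i - 0.2773j - 0.2726k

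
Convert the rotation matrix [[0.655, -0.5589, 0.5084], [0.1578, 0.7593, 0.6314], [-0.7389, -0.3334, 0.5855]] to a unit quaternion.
0.866 - 0.2785i + 0.3601j + 0.2069k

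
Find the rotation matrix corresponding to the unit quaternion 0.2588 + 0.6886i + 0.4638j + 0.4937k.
[[0.0823, 0.3832, 0.92], [0.8943, -0.4358, 0.1015], [0.4399, 0.8144, -0.3786]]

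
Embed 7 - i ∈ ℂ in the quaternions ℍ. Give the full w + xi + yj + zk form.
7 - i + 0j + 0k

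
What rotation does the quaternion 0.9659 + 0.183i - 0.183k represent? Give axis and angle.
axis = (√2/2, 0, -√2/2), θ = π/6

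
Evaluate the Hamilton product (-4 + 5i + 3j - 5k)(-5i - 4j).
37 + 41j - 5k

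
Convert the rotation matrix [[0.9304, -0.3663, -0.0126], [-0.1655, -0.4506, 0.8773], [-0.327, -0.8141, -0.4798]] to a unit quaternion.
-0.5 + 0.8457i - 0.1572j - 0.1004k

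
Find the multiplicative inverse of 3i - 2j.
-0.2308i + 0.1538j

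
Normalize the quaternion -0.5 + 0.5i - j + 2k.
-0.2132 + 0.2132i - 0.4264j + 0.8528k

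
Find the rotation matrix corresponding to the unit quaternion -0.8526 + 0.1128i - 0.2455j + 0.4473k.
[[0.4793, 0.7074, 0.5195], [-0.8181, 0.5744, -0.0273], [-0.3177, -0.412, 0.854]]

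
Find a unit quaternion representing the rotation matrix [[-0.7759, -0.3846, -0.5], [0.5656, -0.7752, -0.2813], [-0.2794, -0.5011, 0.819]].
0.2588 - 0.2123i - 0.2131j + 0.9179k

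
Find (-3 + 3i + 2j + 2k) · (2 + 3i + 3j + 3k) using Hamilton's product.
-27 - 3i - 8j - 2k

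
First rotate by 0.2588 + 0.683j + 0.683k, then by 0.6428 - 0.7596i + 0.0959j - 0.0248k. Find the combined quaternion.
0.1178 - 0.1141i + 0.9827j - 0.0862k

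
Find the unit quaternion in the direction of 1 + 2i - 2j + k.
0.3162 + 0.6325i - 0.6325j + 0.3162k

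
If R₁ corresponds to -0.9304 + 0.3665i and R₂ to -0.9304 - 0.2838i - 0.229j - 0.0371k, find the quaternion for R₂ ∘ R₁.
0.9697 - 0.0769i + 0.1995j + 0.1184k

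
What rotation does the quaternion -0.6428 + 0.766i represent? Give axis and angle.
axis = (1, 0, 0), θ = 260°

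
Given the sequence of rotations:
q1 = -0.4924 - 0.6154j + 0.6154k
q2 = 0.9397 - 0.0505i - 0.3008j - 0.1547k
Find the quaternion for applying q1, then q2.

q2 · q1 = -0.5526 - 0.2554i - 0.3991j + 0.6855k
-0.5526 - 0.2554i - 0.3991j + 0.6855k


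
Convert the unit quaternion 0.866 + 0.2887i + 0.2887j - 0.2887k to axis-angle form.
axis = (√3/3, √3/3, -√3/3), θ = π/3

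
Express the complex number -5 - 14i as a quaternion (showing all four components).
-5 - 14i + 0j + 0k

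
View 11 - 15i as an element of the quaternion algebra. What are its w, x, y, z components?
11 - 15i + 0j + 0k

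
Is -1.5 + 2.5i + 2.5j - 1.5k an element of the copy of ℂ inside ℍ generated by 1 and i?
No. The quaternion -1.5 + 2.5i + 2.5j - 1.5k has j-coefficient y = 2.5 and k-coefficient z = -1.5, not both zero, so it does not lie in the complex subalgebra spanned by 1 and i.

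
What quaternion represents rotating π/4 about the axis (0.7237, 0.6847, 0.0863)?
0.9239 + 0.2769i + 0.262j + 0.033k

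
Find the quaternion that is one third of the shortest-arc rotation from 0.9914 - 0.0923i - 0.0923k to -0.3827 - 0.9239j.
0.9182 - 0.0707i + 0.3832j - 0.0707k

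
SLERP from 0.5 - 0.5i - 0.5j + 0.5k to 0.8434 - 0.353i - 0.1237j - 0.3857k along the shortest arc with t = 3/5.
0.8156 - 0.4796i - 0.3225j - 0.0266k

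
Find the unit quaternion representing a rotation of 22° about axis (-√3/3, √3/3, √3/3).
0.9816 - 0.1102i + 0.1102j + 0.1102k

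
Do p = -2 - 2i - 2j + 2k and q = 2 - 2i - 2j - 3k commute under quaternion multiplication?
No: pq = -6 + 10i - 10j + 10k ≠ -6 - 10i + 10j + 10k = qp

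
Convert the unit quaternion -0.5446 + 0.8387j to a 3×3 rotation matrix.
[[-0.4068, 0, -0.9135], [0, 1, 0], [0.9135, 0, -0.4068]]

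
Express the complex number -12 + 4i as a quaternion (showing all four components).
-12 + 4i + 0j + 0k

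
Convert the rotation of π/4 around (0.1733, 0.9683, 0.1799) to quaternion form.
0.9239 + 0.0663i + 0.3706j + 0.0688k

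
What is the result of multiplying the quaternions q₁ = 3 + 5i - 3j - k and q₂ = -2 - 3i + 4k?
13 - 31i - 11j + 5k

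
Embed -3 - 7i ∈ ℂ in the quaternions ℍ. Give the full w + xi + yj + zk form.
-3 - 7i + 0j + 0k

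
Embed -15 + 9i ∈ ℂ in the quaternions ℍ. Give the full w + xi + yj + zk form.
-15 + 9i + 0j + 0k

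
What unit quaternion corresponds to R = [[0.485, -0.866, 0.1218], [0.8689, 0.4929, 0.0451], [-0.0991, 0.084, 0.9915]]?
0.8616 + 0.0113i + 0.0641j + 0.5034k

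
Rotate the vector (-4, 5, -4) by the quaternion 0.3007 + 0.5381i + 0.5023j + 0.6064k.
(-1.979, -6.336, 3.597)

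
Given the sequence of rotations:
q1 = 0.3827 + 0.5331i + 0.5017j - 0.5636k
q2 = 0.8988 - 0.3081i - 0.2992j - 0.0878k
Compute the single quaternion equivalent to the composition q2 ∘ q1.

q2 · q1 = 0.6088 + 0.5739i + 0.116j - 0.5352k
0.6088 + 0.5739i + 0.116j - 0.5352k


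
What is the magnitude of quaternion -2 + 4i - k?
√21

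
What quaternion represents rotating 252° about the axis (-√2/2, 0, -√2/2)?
-0.5878 - 0.5721i - 0.5721k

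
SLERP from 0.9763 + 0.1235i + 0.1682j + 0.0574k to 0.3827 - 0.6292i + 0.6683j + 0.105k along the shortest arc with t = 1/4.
0.9299 - 0.0923i + 0.3469j + 0.0802k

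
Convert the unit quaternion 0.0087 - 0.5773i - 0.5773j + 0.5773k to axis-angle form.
axis = (-√3/3, -√3/3, √3/3), θ = 179°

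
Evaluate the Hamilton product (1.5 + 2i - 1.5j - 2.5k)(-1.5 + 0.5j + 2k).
3.5 - 4.75i - j + 7.75k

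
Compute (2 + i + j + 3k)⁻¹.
0.1333 - 0.0667i - 0.0667j - 0.2k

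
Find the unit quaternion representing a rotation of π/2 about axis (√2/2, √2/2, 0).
0.7071 + 0.5i + 0.5j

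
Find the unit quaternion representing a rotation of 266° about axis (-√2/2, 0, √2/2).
-0.682 - 0.5171i + 0.5171k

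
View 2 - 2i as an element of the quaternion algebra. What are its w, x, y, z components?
2 - 2i + 0j + 0k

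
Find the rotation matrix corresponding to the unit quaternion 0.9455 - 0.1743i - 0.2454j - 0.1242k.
[[0.8487, 0.3204, -0.4208], [-0.1493, 0.9084, 0.3906], [0.5073, -0.2686, 0.8188]]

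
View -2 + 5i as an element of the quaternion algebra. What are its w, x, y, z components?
-2 + 5i + 0j + 0k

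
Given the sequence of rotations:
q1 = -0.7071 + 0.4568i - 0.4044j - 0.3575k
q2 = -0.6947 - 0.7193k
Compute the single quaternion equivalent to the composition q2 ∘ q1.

q2 · q1 = 0.2341 - 0.6082i - 0.0476j + 0.757k
0.2341 - 0.6082i - 0.0476j + 0.757k


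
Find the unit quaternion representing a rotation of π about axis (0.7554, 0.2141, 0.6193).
0.7554i + 0.2141j + 0.6193k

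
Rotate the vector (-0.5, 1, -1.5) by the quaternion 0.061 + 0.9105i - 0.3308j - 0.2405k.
(-0.188, -0.53, 1.784)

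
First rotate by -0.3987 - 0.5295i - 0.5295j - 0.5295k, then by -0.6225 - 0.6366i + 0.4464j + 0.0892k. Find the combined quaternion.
0.1947 + 0.3943i - 0.2327j + 0.8675k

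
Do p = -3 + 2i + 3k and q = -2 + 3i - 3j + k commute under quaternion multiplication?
No: pq = -3 - 4i + 16j - 15k ≠ -3 - 22i + 2j - 3k = qp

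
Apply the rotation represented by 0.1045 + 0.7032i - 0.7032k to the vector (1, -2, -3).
(2.684, 2.25, -1.316)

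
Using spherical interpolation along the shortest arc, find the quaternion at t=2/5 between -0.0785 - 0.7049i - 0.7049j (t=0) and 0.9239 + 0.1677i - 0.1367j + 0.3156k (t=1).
-0.5778 - 0.6421i - 0.4719j - 0.1765k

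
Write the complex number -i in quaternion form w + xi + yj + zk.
0 - i + 0j + 0k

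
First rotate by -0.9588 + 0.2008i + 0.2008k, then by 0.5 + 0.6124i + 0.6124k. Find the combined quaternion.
-0.7253 - 0.4868i - 0.4868k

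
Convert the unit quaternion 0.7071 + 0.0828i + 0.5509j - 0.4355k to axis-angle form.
axis = (0.1171, 0.7791, -0.6159), θ = π/2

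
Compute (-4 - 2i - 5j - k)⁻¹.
-0.087 + 0.0435i + 0.1087j + 0.0217k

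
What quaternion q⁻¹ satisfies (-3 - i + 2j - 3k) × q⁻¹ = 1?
-0.1304 + 0.0435i - 0.087j + 0.1304k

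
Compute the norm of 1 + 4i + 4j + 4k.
7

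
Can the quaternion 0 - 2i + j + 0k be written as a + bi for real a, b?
No. The quaternion -2i + j has j-coefficient y = 1 and k-coefficient z = 0, not both zero, so it does not lie in the complex subalgebra spanned by 1 and i.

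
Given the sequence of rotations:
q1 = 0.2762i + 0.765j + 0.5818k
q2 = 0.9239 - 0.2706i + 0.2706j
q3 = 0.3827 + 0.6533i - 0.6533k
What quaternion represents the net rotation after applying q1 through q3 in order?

q2 · q1 = -0.1323 + 0.4126i + 0.8642j + 0.2558k
q3 · q2 · q1 = -0.1531 + 0.6361i - 0.1059j + 0.7489k
-0.1531 + 0.6361i - 0.1059j + 0.7489k


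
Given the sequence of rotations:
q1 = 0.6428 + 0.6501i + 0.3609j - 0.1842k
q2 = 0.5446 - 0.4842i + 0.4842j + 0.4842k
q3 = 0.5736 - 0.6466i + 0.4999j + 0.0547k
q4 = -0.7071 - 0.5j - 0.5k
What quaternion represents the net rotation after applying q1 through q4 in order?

q2 · q1 = 0.5793 - 0.2211i + 0.7334j - 0.2786k
q3 · q2 · q1 = -0.1621 - 0.6808i + 0.518j - 0.4918k
q4 · q3 · q2 · q1 = 0.1277 + 0.9863i + 0.0552j + 0.0884k
0.1277 + 0.9863i + 0.0552j + 0.0884k


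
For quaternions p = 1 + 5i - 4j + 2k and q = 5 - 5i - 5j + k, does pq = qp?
No: pq = 8 + 26i - 40j - 34k ≠ 8 + 14i - 10j + 56k = qp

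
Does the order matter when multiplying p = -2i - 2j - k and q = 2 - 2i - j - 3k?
Yes: pq = -9 + i - 8j - 4k ≠ -9 - 9i = qp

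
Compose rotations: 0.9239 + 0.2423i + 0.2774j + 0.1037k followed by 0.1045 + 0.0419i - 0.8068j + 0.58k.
0.2501 - 0.1805i - 0.5802j + 0.7538k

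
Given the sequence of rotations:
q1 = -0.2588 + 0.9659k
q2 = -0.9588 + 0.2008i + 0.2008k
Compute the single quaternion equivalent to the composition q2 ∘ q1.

q2 · q1 = 0.0542 - 0.052i - 0.194j - 0.9781k
0.0542 - 0.052i - 0.194j - 0.9781k


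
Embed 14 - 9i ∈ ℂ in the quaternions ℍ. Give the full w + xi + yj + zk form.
14 - 9i + 0j + 0k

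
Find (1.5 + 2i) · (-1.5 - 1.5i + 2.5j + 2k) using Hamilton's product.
0.75 - 5.25i - 0.25j + 8k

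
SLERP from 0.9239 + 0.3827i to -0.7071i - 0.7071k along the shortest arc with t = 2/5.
0.6736 + 0.6432i + 0.3641k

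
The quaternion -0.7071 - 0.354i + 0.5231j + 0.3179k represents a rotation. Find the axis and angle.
axis = (-0.5006, 0.7398, 0.4496), θ = 3π/2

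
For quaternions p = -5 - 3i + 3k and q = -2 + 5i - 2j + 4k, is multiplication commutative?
No: pq = 13 - 13i + 37j - 20k ≠ 13 - 25i - 17j - 32k = qp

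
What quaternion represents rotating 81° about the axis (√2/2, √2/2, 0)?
0.7604 + 0.4592i + 0.4592j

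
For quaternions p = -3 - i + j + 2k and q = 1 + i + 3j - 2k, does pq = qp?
No: pq = -1 - 12i - 8j + 4k ≠ -1 + 4i - 8j + 12k = qp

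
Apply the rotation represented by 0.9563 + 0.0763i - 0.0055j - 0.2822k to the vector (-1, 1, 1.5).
(-0.382, 1.155, 1.664)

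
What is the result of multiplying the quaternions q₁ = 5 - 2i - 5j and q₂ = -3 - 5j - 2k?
-40 + 16i - 14j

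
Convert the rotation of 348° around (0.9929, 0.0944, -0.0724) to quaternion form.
-0.9945 + 0.1038i + 0.0099j - 0.0076k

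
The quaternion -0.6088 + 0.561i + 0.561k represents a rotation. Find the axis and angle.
axis = (√2/2, 0, √2/2), θ = 255°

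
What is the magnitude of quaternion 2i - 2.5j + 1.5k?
3.536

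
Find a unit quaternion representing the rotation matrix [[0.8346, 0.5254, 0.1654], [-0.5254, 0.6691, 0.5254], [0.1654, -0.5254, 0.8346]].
0.9136 - 0.2876i - 0.2876k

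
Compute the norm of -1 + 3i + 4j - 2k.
√30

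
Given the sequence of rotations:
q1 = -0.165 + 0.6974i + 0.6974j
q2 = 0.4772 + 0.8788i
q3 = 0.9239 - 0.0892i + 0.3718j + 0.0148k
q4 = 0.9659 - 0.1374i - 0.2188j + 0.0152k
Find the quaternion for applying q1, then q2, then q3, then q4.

q2 · q1 = -0.6916 + 0.1878i + 0.3328j + 0.6129k
q3 · q2 · q1 = -0.755 + 0.4581i + 0.1078j + 0.4565k
q4 · q3 · q2 · q1 = -0.6497 + 0.4447i + 0.339j + 0.5149k
-0.6497 + 0.4447i + 0.339j + 0.5149k


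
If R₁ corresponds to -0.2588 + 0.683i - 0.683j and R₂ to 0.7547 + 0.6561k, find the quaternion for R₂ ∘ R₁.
-0.1953 + 0.9636i - 0.0673j - 0.1698k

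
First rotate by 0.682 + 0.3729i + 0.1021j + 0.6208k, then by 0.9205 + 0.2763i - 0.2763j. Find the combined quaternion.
0.553 + 0.3602i - 0.266j + 0.7027k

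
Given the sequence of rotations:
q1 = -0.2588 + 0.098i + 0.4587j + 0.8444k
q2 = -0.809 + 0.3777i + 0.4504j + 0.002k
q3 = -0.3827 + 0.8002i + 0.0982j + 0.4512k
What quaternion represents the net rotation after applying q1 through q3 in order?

q2 · q1 = -0.0359 + 0.2024i - 0.8064j - 0.5545k
q3 · q2 · q1 = 0.1812 + 0.2032i + 0.8401j - 0.4691k
0.1812 + 0.2032i + 0.8401j - 0.4691k


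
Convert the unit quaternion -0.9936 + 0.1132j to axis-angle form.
axis = (0, 1, 0), θ = 347°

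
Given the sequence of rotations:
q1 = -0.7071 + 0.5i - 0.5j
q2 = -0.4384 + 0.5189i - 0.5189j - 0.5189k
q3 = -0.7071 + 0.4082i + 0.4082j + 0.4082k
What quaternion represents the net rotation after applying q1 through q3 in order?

q2 · q1 = -0.2089 - 0.8456i + 0.3267j + 0.3669k
q3 · q2 · q1 = 0.2098 + 0.5291i - 0.8112j + 0.1338k
0.2098 + 0.5291i - 0.8112j + 0.1338k


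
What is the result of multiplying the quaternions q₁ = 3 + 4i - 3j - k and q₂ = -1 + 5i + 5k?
-18 - 4i - 22j + 31k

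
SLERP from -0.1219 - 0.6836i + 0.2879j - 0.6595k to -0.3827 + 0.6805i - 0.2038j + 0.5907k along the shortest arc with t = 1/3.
0.0495 - 0.7038i + 0.2677j - 0.6562k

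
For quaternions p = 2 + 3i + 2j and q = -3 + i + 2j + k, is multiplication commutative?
No: pq = -13 - 5i - 5j + 6k ≠ -13 - 9i + j - 2k = qp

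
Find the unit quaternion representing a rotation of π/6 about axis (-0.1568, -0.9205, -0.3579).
0.9659 - 0.0406i - 0.2382j - 0.0926k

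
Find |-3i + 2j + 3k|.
√22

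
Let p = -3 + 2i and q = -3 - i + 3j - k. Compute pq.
11 - 3i - 7j + 9k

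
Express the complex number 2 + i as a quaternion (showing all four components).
2 + i + 0j + 0k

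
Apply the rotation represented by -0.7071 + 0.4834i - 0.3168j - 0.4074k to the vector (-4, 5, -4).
(-6.498, -3.843, -0.088)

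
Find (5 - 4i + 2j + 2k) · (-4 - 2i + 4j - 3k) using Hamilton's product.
-30 - 8i - 4j - 35k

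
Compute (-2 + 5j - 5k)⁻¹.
-0.037 - 0.0926j + 0.0926k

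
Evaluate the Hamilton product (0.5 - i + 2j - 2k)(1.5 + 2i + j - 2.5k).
-4.25 - 3.5i - 3j - 9.25k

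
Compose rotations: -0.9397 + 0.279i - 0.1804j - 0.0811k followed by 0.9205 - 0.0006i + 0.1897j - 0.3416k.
-0.8583 + 0.1804i - 0.4397j + 0.1935k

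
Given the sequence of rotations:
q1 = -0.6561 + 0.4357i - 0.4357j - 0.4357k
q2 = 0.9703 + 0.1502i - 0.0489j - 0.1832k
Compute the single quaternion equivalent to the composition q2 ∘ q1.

q2 · q1 = -0.8032 + 0.2657i - 0.4051j - 0.3467k
-0.8032 + 0.2657i - 0.4051j - 0.3467k


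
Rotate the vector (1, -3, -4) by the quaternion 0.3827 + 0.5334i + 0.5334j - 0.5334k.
(-2.427, 4.484, 0.057)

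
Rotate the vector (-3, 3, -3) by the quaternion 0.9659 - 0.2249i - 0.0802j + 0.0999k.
(-2.773, 0.694, -4.339)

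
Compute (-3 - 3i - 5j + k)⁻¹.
-0.0682 + 0.0682i + 0.1136j - 0.0227k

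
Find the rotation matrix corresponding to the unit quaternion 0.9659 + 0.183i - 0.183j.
[[0.933, -0.067, -0.3535], [-0.067, 0.933, -0.3535], [0.3535, 0.3535, 0.866]]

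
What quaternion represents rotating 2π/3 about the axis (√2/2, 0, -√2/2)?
0.5 + 0.6124i - 0.6124k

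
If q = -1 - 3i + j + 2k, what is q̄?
-1 + 3i - j - 2k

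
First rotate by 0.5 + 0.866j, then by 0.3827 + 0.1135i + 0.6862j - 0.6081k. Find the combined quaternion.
-0.4029 + 0.5834i + 0.6745j - 0.2058k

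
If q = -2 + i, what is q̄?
-2 - i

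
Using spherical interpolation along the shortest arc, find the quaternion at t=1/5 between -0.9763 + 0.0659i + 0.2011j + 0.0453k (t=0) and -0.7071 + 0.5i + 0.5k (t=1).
-0.9613 + 0.1635i + 0.1663j + 0.1465k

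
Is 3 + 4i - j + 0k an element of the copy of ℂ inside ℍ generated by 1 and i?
No. The quaternion 3 + 4i - j has j-coefficient y = -1 and k-coefficient z = 0, not both zero, so it does not lie in the complex subalgebra spanned by 1 and i.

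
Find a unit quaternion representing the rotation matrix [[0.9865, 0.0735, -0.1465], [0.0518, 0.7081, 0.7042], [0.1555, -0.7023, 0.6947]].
0.9205 - 0.382i - 0.082j - 0.0059k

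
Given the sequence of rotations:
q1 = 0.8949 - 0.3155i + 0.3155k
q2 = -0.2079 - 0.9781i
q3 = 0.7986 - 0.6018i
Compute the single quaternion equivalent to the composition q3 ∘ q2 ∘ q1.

q2 · q1 = -0.4946 - 0.8097i + 0.3086j - 0.0656k
q3 · q2 · q1 = -0.8823 - 0.349i + 0.207j - 0.2381k
-0.8823 - 0.349i + 0.207j - 0.2381k


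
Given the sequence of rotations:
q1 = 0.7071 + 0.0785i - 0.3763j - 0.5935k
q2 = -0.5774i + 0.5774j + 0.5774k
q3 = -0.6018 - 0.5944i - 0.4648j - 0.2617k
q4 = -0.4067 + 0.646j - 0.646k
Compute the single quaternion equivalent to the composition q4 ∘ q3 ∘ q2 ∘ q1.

q2 · q1 = 0.6053 - 0.5337i + 0.1109j + 0.5802k
q3 · q2 · q1 = -0.4781 - 0.2793i + 0.1365j - 0.8216k
q4 · q3 · q2 · q1 = -0.4245 - 0.329i - 0.1839j + 0.8234k
-0.4245 - 0.329i - 0.1839j + 0.8234k
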